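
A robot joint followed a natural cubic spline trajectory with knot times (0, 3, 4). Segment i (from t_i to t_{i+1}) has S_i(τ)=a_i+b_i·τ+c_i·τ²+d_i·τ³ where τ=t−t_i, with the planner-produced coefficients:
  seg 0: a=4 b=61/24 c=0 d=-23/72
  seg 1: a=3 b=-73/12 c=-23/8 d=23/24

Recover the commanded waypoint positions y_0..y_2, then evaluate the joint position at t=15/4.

y_0=4 y_1=3 y_2=-5
S(15/4) = -1421/512

y_0 = S_0(0) = a_0 = 4
y_1 = S_1(0) = a_1 = 3
y_2 = S_1(1) = -5
t_q=15/4 is in segment 1 (τ=3/4); S_1(τ)=-1421/512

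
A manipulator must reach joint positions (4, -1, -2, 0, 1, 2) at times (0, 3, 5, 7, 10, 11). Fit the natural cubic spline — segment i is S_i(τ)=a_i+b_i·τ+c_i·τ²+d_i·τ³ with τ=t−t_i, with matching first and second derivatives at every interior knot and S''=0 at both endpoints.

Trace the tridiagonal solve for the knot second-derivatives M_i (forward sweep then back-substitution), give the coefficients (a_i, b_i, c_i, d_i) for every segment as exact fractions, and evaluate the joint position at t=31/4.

  seg 0: a=4 b=-3203/1692 c=0 d=383/15228
  seg 1: a=-1 b=-1027/846 c=383/1692 d=221/3384
  seg 2: a=-2 b=67/141 c=523/846 d=-301/1692
  seg 3: a=0 b=344/423 c=-190/423 d=367/3807
  seg 4: a=1 b=305/423 c=59/141 d=-59/423
S(31/4) = 1197/3008

Δ: Δ0=-5/3, Δ1=-1/2, Δ2=1, Δ3=1/3, Δ4=1
row 1: diag=10, rhs=7; c'=1/5, d'=7/10
row 2: denom=8−2·1/5=38/5; d'=(9−2·7/10)/(38/5)=1
row 3: denom=10−2·5/19=180/19; d'=(-4−2·1)/(180/19)=-19/30
row 4: denom=8−3·19/60=141/20; d'=(4−3·-19/30)/(141/20)=118/141
back: M4=118/141
back: M3=-19/30−19/60·118/141=-380/423
back: M2=1−5/19·-380/423=523/423
back: M1=7/10−1/5·523/423=383/846
M: M0=0, M1=383/846, M2=523/423, M3=-380/423, M4=118/141, M5=0
seg 0: a=4, c=M0/2=0, d=(M1−M0)/(6·3)=383/15228, b=Δ0−h0·(2M0+M1)/6=-3203/1692
seg 1: a=-1, c=M1/2=383/1692, d=(M2−M1)/(6·2)=221/3384, b=Δ1−h1·(2M1+M2)/6=-1027/846
seg 2: a=-2, c=M2/2=523/846, d=(M3−M2)/(6·2)=-301/1692, b=Δ2−h2·(2M2+M3)/6=67/141
seg 3: a=0, c=M3/2=-190/423, d=(M4−M3)/(6·3)=367/3807, b=Δ3−h3·(2M3+M4)/6=344/423
seg 4: a=1, c=M4/2=59/141, d=(M5−M4)/(6·1)=-59/423, b=Δ4−h4·(2M4+M5)/6=305/423
t_q=31/4 → seg 3, τ=3/4; S=0+344/423·τ+-190/423·τ²+367/3807·τ³=1197/3008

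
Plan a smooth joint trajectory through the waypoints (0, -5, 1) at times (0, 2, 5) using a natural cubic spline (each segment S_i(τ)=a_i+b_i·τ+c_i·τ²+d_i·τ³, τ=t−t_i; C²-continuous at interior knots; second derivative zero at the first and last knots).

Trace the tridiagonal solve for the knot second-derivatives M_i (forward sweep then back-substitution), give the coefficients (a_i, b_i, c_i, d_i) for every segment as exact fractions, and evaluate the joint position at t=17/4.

Δ: Δ0=-5/2, Δ1=2
row 1: diag=10, rhs=27; c'=3/10, d'=27/10
back: M1=27/10
M: M0=0, M1=27/10, M2=0
seg 0: a=0, c=M0/2=0, d=(M1−M0)/(6·2)=9/40, b=Δ0−h0·(2M0+M1)/6=-17/5
seg 1: a=-5, c=M1/2=27/20, d=(M2−M1)/(6·3)=-3/20, b=Δ1−h1·(2M1+M2)/6=-7/10
t_q=17/4 → seg 1, τ=9/4; S=-5+-7/10·τ+27/20·τ²+-3/20·τ³=-371/256

  seg 0: a=0 b=-17/5 c=0 d=9/40
  seg 1: a=-5 b=-7/10 c=27/20 d=-3/20
S(17/4) = -371/256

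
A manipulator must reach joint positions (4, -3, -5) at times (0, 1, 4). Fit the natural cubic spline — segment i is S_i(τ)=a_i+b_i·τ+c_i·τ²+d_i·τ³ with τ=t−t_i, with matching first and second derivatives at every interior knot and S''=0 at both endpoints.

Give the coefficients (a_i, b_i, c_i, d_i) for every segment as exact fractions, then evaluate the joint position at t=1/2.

  seg 0: a=4 b=-187/24 c=0 d=19/24
  seg 1: a=-3 b=-65/12 c=19/8 d=-19/72
S(1/2) = 13/64

Δ: Δ0=-7, Δ1=-2/3
row 1: diag=8, rhs=38; c'=3/8, d'=19/4
back: M1=19/4
M: M0=0, M1=19/4, M2=0
seg 0: a=4, c=M0/2=0, d=(M1−M0)/(6·1)=19/24, b=Δ0−h0·(2M0+M1)/6=-187/24
seg 1: a=-3, c=M1/2=19/8, d=(M2−M1)/(6·3)=-19/72, b=Δ1−h1·(2M1+M2)/6=-65/12
t_q=1/2 → seg 0, τ=1/2; S=4+-187/24·τ+0·τ²+19/24·τ³=13/64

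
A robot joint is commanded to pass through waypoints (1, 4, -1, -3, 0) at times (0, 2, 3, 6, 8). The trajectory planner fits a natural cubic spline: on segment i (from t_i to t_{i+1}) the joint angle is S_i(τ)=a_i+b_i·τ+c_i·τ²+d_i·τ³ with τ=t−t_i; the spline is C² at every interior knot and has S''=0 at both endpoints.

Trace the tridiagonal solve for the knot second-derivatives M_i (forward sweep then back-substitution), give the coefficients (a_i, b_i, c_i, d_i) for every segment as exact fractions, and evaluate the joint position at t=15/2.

Δ: Δ0=3/2, Δ1=-5, Δ2=-2/3, Δ3=3/2
row 1: diag=6, rhs=-39; c'=1/6, d'=-13/2
row 2: denom=8−1·1/6=47/6; d'=(26−1·-13/2)/(47/6)=195/47
row 3: denom=10−3·18/47=416/47; d'=(13−3·195/47)/(416/47)=1/16
back: M3=1/16
back: M2=195/47−18/47·1/16=33/8
back: M1=-13/2−1/6·33/8=-115/16
M: M0=0, M1=-115/16, M2=33/8, M3=1/16, M4=0
seg 0: a=1, c=M0/2=0, d=(M1−M0)/(6·2)=-115/192, b=Δ0−h0·(2M0+M1)/6=187/48
seg 1: a=4, c=M1/2=-115/32, d=(M2−M1)/(6·1)=181/96, b=Δ1−h1·(2M1+M2)/6=-79/24
seg 2: a=-1, c=M2/2=33/16, d=(M3−M2)/(6·3)=-65/288, b=Δ2−h2·(2M2+M3)/6=-463/96
seg 3: a=-3, c=M3/2=1/32, d=(M4−M3)/(6·2)=-1/192, b=Δ3−h3·(2M3+M4)/6=35/24
t_q=15/2 → seg 3, τ=3/2; S=-3+35/24·τ+1/32·τ²+-1/192·τ³=-389/512

  seg 0: a=1 b=187/48 c=0 d=-115/192
  seg 1: a=4 b=-79/24 c=-115/32 d=181/96
  seg 2: a=-1 b=-463/96 c=33/16 d=-65/288
  seg 3: a=-3 b=35/24 c=1/32 d=-1/192
S(15/2) = -389/512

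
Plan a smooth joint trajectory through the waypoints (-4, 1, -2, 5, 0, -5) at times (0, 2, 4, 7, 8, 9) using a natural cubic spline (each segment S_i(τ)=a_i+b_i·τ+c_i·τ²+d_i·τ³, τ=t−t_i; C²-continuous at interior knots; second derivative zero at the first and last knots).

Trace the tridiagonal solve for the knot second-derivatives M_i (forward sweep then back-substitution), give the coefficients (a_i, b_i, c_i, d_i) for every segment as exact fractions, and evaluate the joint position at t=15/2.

Δ: Δ0=5/2, Δ1=-3/2, Δ2=7/3, Δ3=-5, Δ4=-5
row 1: diag=8, rhs=-24; c'=1/4, d'=-3
row 2: denom=10−2·1/4=19/2; d'=(23−2·-3)/(19/2)=58/19
row 3: denom=8−3·6/19=134/19; d'=(-44−3·58/19)/(134/19)=-505/67
row 4: denom=4−1·19/134=517/134; d'=(0−1·-505/67)/(517/134)=1010/517
back: M4=1010/517
back: M3=-505/67−19/134·1010/517=-4040/517
back: M2=58/19−6/19·-4040/517=2854/517
back: M1=-3−1/4·2854/517=-4529/1034
M: M0=0, M1=-4529/1034, M2=2854/517, M3=-4040/517, M4=1010/517, M5=0
seg 0: a=-4, c=M0/2=0, d=(M1−M0)/(6·2)=-4529/12408, b=Δ0−h0·(2M0+M1)/6=6142/1551
seg 1: a=1, c=M1/2=-4529/2068, d=(M2−M1)/(6·2)=10237/12408, b=Δ1−h1·(2M1+M2)/6=-1303/3102
seg 2: a=-2, c=M2/2=1427/517, d=(M3−M2)/(6·3)=-383/517, b=Δ2−h2·(2M2+M3)/6=1117/1551
seg 3: a=5, c=M3/2=-2020/517, d=(M4−M3)/(6·1)=2525/1551, b=Δ3−h3·(2M3+M4)/6=-4220/1551
seg 4: a=0, c=M4/2=505/517, d=(M5−M4)/(6·1)=-505/1551, b=Δ4−h4·(2M4+M5)/6=-8765/1551
t_q=15/2 → seg 3, τ=1/2; S=5+-4220/1551·τ+-2020/517·τ²+2525/1551·τ³=11855/4136

  seg 0: a=-4 b=6142/1551 c=0 d=-4529/12408
  seg 1: a=1 b=-1303/3102 c=-4529/2068 d=10237/12408
  seg 2: a=-2 b=1117/1551 c=1427/517 d=-383/517
  seg 3: a=5 b=-4220/1551 c=-2020/517 d=2525/1551
  seg 4: a=0 b=-8765/1551 c=505/517 d=-505/1551
S(15/2) = 11855/4136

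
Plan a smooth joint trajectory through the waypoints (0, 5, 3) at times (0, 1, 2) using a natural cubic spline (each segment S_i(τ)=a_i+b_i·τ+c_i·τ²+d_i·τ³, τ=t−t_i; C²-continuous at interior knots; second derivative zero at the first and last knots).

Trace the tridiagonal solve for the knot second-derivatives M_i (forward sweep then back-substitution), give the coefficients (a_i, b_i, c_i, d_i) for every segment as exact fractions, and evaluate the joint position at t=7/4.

  seg 0: a=0 b=27/4 c=0 d=-7/4
  seg 1: a=5 b=3/2 c=-21/4 d=7/4
S(7/4) = 1001/256

Δ: Δ0=5, Δ1=-2
row 1: diag=4, rhs=-42; c'=1/4, d'=-21/2
back: M1=-21/2
M: M0=0, M1=-21/2, M2=0
seg 0: a=0, c=M0/2=0, d=(M1−M0)/(6·1)=-7/4, b=Δ0−h0·(2M0+M1)/6=27/4
seg 1: a=5, c=M1/2=-21/4, d=(M2−M1)/(6·1)=7/4, b=Δ1−h1·(2M1+M2)/6=3/2
t_q=7/4 → seg 1, τ=3/4; S=5+3/2·τ+-21/4·τ²+7/4·τ³=1001/256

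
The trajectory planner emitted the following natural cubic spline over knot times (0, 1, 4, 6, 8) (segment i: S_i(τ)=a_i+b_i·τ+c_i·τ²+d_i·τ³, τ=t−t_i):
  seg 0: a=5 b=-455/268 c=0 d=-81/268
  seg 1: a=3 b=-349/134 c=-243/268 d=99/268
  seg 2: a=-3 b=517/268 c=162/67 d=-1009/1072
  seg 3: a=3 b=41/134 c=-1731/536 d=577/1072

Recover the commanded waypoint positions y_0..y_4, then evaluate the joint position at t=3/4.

y_0=5 y_1=3 y_2=-3 y_3=3 y_4=-5
S(3/4) = 61733/17152

y_0 = S_0(0) = a_0 = 5
y_1 = S_1(0) = a_1 = 3
y_2 = S_2(0) = a_2 = -3
y_3 = S_3(0) = a_3 = 3
y_4 = S_3(2) = -5
t_q=3/4 is in segment 0 (τ=3/4); S_0(τ)=61733/17152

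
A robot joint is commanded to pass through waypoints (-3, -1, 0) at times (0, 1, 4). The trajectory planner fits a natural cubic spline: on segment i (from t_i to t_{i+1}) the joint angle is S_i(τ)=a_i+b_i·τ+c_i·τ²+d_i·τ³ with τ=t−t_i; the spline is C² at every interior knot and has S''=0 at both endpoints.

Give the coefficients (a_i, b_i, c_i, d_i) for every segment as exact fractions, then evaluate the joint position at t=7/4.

  seg 0: a=-3 b=53/24 c=0 d=-5/24
  seg 1: a=-1 b=19/12 c=-5/8 d=5/72
S(7/4) = -69/512

Δ: Δ0=2, Δ1=1/3
row 1: diag=8, rhs=-10; c'=3/8, d'=-5/4
back: M1=-5/4
M: M0=0, M1=-5/4, M2=0
seg 0: a=-3, c=M0/2=0, d=(M1−M0)/(6·1)=-5/24, b=Δ0−h0·(2M0+M1)/6=53/24
seg 1: a=-1, c=M1/2=-5/8, d=(M2−M1)/(6·3)=5/72, b=Δ1−h1·(2M1+M2)/6=19/12
t_q=7/4 → seg 1, τ=3/4; S=-1+19/12·τ+-5/8·τ²+5/72·τ³=-69/512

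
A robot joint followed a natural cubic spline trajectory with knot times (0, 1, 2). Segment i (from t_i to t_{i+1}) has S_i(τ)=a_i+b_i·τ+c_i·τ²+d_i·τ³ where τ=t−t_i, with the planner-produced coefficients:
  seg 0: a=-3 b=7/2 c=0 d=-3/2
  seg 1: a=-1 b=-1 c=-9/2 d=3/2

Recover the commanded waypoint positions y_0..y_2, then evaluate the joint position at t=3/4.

y_0=-3 y_1=-1 y_2=-5
S(3/4) = -129/128

y_0 = S_0(0) = a_0 = -3
y_1 = S_1(0) = a_1 = -1
y_2 = S_1(1) = -5
t_q=3/4 is in segment 0 (τ=3/4); S_0(τ)=-129/128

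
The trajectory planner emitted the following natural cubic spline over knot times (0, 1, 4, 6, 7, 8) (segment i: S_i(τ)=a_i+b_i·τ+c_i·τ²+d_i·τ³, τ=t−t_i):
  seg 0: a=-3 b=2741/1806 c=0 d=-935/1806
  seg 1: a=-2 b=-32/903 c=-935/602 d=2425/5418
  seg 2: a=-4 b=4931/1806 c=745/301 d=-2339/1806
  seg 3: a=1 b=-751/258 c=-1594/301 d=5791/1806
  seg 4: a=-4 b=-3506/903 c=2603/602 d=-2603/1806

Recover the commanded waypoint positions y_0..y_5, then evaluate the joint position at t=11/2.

y_0=-3 y_1=-2 y_2=-4 y_3=1 y_4=-4 y_5=-5
S(11/2) = 6229/4816

y_0 = S_0(0) = a_0 = -3
y_1 = S_1(0) = a_1 = -2
y_2 = S_2(0) = a_2 = -4
y_3 = S_3(0) = a_3 = 1
y_4 = S_4(0) = a_4 = -4
y_5 = S_4(1) = -5
t_q=11/2 is in segment 2 (τ=3/2); S_2(τ)=6229/4816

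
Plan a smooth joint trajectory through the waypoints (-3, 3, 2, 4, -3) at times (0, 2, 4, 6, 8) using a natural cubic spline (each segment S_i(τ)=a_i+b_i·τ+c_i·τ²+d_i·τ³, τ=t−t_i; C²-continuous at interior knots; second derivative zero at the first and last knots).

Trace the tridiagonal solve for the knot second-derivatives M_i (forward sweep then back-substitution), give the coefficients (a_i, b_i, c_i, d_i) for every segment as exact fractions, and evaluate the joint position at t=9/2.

  seg 0: a=-3 b=33/8 c=0 d=-9/32
  seg 1: a=3 b=3/4 c=-27/16 d=17/32
  seg 2: a=2 b=3/8 c=3/2 d=-19/32
  seg 3: a=4 b=-3/4 c=-33/16 d=11/32
S(9/2) = 637/256

Δ: Δ0=3, Δ1=-1/2, Δ2=1, Δ3=-7/2
row 1: diag=8, rhs=-21; c'=1/4, d'=-21/8
row 2: denom=8−2·1/4=15/2; d'=(9−2·-21/8)/(15/2)=19/10
row 3: denom=8−2·4/15=112/15; d'=(-27−2·19/10)/(112/15)=-33/8
back: M3=-33/8
back: M2=19/10−4/15·-33/8=3
back: M1=-21/8−1/4·3=-27/8
M: M0=0, M1=-27/8, M2=3, M3=-33/8, M4=0
seg 0: a=-3, c=M0/2=0, d=(M1−M0)/(6·2)=-9/32, b=Δ0−h0·(2M0+M1)/6=33/8
seg 1: a=3, c=M1/2=-27/16, d=(M2−M1)/(6·2)=17/32, b=Δ1−h1·(2M1+M2)/6=3/4
seg 2: a=2, c=M2/2=3/2, d=(M3−M2)/(6·2)=-19/32, b=Δ2−h2·(2M2+M3)/6=3/8
seg 3: a=4, c=M3/2=-33/16, d=(M4−M3)/(6·2)=11/32, b=Δ3−h3·(2M3+M4)/6=-3/4
t_q=9/2 → seg 2, τ=1/2; S=2+3/8·τ+3/2·τ²+-19/32·τ³=637/256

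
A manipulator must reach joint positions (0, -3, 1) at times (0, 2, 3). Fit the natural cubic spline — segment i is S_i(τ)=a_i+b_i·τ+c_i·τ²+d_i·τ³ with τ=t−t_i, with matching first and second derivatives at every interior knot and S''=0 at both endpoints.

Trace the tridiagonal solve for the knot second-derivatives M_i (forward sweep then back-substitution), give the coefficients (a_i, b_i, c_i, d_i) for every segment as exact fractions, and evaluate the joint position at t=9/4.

  seg 0: a=0 b=-10/3 c=0 d=11/24
  seg 1: a=-3 b=13/6 c=11/4 d=-11/12
S(9/4) = -589/256

Δ: Δ0=-3/2, Δ1=4
row 1: diag=6, rhs=33; c'=1/6, d'=11/2
back: M1=11/2
M: M0=0, M1=11/2, M2=0
seg 0: a=0, c=M0/2=0, d=(M1−M0)/(6·2)=11/24, b=Δ0−h0·(2M0+M1)/6=-10/3
seg 1: a=-3, c=M1/2=11/4, d=(M2−M1)/(6·1)=-11/12, b=Δ1−h1·(2M1+M2)/6=13/6
t_q=9/4 → seg 1, τ=1/4; S=-3+13/6·τ+11/4·τ²+-11/12·τ³=-589/256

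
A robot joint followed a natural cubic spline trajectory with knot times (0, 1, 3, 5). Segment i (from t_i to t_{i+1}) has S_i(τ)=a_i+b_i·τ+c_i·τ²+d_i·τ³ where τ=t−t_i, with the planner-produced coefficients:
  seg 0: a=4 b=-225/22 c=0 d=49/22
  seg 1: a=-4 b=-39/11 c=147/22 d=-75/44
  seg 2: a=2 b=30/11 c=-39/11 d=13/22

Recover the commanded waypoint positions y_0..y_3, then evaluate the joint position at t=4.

y_0 = S_0(0) = a_0 = 4
y_1 = S_1(0) = a_1 = -4
y_2 = S_2(0) = a_2 = 2
y_3 = S_2(2) = -2
t_q=4 is in segment 2 (τ=1); S_2(τ)=39/22

y_0=4 y_1=-4 y_2=2 y_3=-2
S(4) = 39/22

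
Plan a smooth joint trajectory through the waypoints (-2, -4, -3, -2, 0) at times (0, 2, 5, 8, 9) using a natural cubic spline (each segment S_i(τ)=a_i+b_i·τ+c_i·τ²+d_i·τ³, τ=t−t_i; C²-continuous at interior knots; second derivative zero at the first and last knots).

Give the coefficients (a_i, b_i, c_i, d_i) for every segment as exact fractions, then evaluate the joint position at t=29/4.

Δ: Δ0=-1, Δ1=1/3, Δ2=1/3, Δ3=2
row 1: diag=10, rhs=8; c'=3/10, d'=4/5
row 2: denom=12−3·3/10=111/10; d'=(0−3·4/5)/(111/10)=-8/37
row 3: denom=8−3·10/37=266/37; d'=(10−3·-8/37)/(266/37)=197/133
back: M3=197/133
back: M2=-8/37−10/37·197/133=-82/133
back: M1=4/5−3/10·-82/133=131/133
M: M0=0, M1=131/133, M2=-82/133, M3=197/133, M4=0
seg 0: a=-2, c=M0/2=0, d=(M1−M0)/(6·2)=131/1596, b=Δ0−h0·(2M0+M1)/6=-530/399
seg 1: a=-4, c=M1/2=131/266, d=(M2−M1)/(6·3)=-71/798, b=Δ1−h1·(2M1+M2)/6=-137/399
seg 2: a=-3, c=M2/2=-41/133, d=(M3−M2)/(6·3)=31/266, b=Δ2−h2·(2M2+M3)/6=167/798
seg 3: a=-2, c=M3/2=197/266, d=(M4−M3)/(6·1)=-197/798, b=Δ3−h3·(2M3+M4)/6=601/399
t_q=29/4 → seg 2, τ=9/4; S=-3+167/798·τ+-41/133·τ²+31/266·τ³=-2475/896

  seg 0: a=-2 b=-530/399 c=0 d=131/1596
  seg 1: a=-4 b=-137/399 c=131/266 d=-71/798
  seg 2: a=-3 b=167/798 c=-41/133 d=31/266
  seg 3: a=-2 b=601/399 c=197/266 d=-197/798
S(29/4) = -2475/896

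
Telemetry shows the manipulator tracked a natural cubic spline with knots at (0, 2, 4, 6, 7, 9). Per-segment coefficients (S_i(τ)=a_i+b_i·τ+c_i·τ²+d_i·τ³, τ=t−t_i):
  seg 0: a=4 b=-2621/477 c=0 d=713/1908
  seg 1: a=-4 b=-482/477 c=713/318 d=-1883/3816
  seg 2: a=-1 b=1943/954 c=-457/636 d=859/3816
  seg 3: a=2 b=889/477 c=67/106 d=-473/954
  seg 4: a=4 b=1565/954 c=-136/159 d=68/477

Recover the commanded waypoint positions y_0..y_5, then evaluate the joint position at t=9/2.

y_0 = S_0(0) = a_0 = 4
y_1 = S_1(0) = a_1 = -4
y_2 = S_2(0) = a_2 = -1
y_3 = S_3(0) = a_3 = 2
y_4 = S_4(0) = a_4 = 4
y_5 = S_4(2) = 5
t_q=9/2 is in segment 2 (τ=1/2); S_2(τ)=-1355/10176

y_0=4 y_1=-4 y_2=-1 y_3=2 y_4=4 y_5=5
S(9/2) = -1355/10176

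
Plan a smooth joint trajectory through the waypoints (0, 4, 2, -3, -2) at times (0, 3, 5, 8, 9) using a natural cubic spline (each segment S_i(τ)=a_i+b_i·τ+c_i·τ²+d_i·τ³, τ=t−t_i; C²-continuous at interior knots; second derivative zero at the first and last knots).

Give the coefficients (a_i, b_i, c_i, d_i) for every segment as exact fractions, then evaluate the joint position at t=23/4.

  seg 0: a=0 b=1321/678 c=0 d=-139/2034
  seg 1: a=4 b=35/339 c=-139/226 d=43/1356
  seg 2: a=2 b=-670/339 c=-48/113 d=179/1017
  seg 3: a=-3 b=77/339 c=131/113 d=-131/339
S(23/4) = 2553/7232

Δ: Δ0=4/3, Δ1=-1, Δ2=-5/3, Δ3=1
row 1: diag=10, rhs=-14; c'=1/5, d'=-7/5
row 2: denom=10−2·1/5=48/5; d'=(-4−2·-7/5)/(48/5)=-1/8
row 3: denom=8−3·5/16=113/16; d'=(16−3·-1/8)/(113/16)=262/113
back: M3=262/113
back: M2=-1/8−5/16·262/113=-96/113
back: M1=-7/5−1/5·-96/113=-139/113
M: M0=0, M1=-139/113, M2=-96/113, M3=262/113, M4=0
seg 0: a=0, c=M0/2=0, d=(M1−M0)/(6·3)=-139/2034, b=Δ0−h0·(2M0+M1)/6=1321/678
seg 1: a=4, c=M1/2=-139/226, d=(M2−M1)/(6·2)=43/1356, b=Δ1−h1·(2M1+M2)/6=35/339
seg 2: a=2, c=M2/2=-48/113, d=(M3−M2)/(6·3)=179/1017, b=Δ2−h2·(2M2+M3)/6=-670/339
seg 3: a=-3, c=M3/2=131/113, d=(M4−M3)/(6·1)=-131/339, b=Δ3−h3·(2M3+M4)/6=77/339
t_q=23/4 → seg 2, τ=3/4; S=2+-670/339·τ+-48/113·τ²+179/1017·τ³=2553/7232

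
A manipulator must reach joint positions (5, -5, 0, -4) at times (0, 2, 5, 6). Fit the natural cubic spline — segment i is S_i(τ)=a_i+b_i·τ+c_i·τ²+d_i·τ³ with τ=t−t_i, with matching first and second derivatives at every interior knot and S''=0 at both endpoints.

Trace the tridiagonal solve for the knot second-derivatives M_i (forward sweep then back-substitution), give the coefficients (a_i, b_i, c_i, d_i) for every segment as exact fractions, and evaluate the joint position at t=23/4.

Δ: Δ0=-5, Δ1=5/3, Δ2=-4
row 1: diag=10, rhs=40; c'=3/10, d'=4
row 2: denom=8−3·3/10=71/10; d'=(-34−3·4)/(71/10)=-460/71
back: M2=-460/71
back: M1=4−3/10·-460/71=422/71
M: M0=0, M1=422/71, M2=-460/71, M3=0
seg 0: a=5, c=M0/2=0, d=(M1−M0)/(6·2)=211/426, b=Δ0−h0·(2M0+M1)/6=-1487/213
seg 1: a=-5, c=M1/2=211/71, d=(M2−M1)/(6·3)=-49/71, b=Δ1−h1·(2M1+M2)/6=-221/213
seg 2: a=0, c=M2/2=-230/71, d=(M3−M2)/(6·1)=230/213, b=Δ2−h2·(2M2+M3)/6=-392/213
t_q=23/4 → seg 2, τ=3/4; S=0+-392/213·τ+-230/71·τ²+230/213·τ³=-6241/2272

  seg 0: a=5 b=-1487/213 c=0 d=211/426
  seg 1: a=-5 b=-221/213 c=211/71 d=-49/71
  seg 2: a=0 b=-392/213 c=-230/71 d=230/213
S(23/4) = -6241/2272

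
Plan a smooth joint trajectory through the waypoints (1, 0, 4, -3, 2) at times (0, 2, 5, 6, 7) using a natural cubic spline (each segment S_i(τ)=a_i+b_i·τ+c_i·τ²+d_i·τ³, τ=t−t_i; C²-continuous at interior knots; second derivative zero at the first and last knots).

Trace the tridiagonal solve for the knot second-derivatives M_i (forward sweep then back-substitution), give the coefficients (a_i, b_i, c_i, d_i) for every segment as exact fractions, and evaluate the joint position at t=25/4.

Δ: Δ0=-1/2, Δ1=4/3, Δ2=-7, Δ3=5
row 1: diag=10, rhs=11; c'=3/10, d'=11/10
row 2: denom=8−3·3/10=71/10; d'=(-50−3·11/10)/(71/10)=-533/71
row 3: denom=4−1·10/71=274/71; d'=(72−1·-533/71)/(274/71)=5645/274
back: M3=5645/274
back: M2=-533/71−10/71·5645/274=-1426/137
back: M1=11/10−3/10·-1426/137=1157/274
M: M0=0, M1=1157/274, M2=-1426/137, M3=5645/274, M4=0
seg 0: a=1, c=M0/2=0, d=(M1−M0)/(6·2)=1157/3288, b=Δ0−h0·(2M0+M1)/6=-784/411
seg 1: a=0, c=M1/2=1157/548, d=(M2−M1)/(6·3)=-4009/4932, b=Δ1−h1·(2M1+M2)/6=1903/822
seg 2: a=4, c=M2/2=-713/137, d=(M3−M2)/(6·1)=8497/1644, b=Δ2−h2·(2M2+M3)/6=-11449/1644
seg 3: a=-3, c=M3/2=5645/548, d=(M4−M3)/(6·1)=-5645/1644, b=Δ3−h3·(2M3+M4)/6=-1535/822
t_q=25/4 → seg 3, τ=1/4; S=-3+-1535/822·τ+5645/548·τ²+-5645/1644·τ³=-100891/35072

  seg 0: a=1 b=-784/411 c=0 d=1157/3288
  seg 1: a=0 b=1903/822 c=1157/548 d=-4009/4932
  seg 2: a=4 b=-11449/1644 c=-713/137 d=8497/1644
  seg 3: a=-3 b=-1535/822 c=5645/548 d=-5645/1644
S(25/4) = -100891/35072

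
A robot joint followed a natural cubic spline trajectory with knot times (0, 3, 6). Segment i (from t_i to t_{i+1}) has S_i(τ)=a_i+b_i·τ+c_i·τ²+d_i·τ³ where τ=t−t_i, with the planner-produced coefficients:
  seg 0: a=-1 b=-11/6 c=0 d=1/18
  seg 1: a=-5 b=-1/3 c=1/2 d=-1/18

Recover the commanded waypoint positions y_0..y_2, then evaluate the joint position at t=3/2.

y_0 = S_0(0) = a_0 = -1
y_1 = S_1(0) = a_1 = -5
y_2 = S_1(3) = -3
t_q=3/2 is in segment 0 (τ=3/2); S_0(τ)=-57/16

y_0=-1 y_1=-5 y_2=-3
S(3/2) = -57/16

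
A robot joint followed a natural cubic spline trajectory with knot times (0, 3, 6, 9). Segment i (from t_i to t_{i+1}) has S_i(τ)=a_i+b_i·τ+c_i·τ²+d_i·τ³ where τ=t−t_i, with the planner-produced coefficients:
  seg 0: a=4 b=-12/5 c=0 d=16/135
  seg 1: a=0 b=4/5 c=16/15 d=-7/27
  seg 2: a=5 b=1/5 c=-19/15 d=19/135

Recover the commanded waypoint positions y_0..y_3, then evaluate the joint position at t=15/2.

y_0=4 y_1=0 y_2=5 y_3=-2
S(15/2) = 117/40

y_0 = S_0(0) = a_0 = 4
y_1 = S_1(0) = a_1 = 0
y_2 = S_2(0) = a_2 = 5
y_3 = S_2(3) = -2
t_q=15/2 is in segment 2 (τ=3/2); S_2(τ)=117/40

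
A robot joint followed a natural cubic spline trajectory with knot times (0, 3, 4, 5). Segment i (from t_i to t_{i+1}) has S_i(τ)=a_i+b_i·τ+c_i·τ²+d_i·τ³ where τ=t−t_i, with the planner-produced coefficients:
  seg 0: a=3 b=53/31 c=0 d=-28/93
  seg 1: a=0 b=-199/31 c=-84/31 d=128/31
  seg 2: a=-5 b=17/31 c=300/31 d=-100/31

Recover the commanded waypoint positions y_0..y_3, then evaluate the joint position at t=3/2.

y_0=3 y_1=0 y_2=-5 y_3=2
S(3/2) = 141/31

y_0 = S_0(0) = a_0 = 3
y_1 = S_1(0) = a_1 = 0
y_2 = S_2(0) = a_2 = -5
y_3 = S_2(1) = 2
t_q=3/2 is in segment 0 (τ=3/2); S_0(τ)=141/31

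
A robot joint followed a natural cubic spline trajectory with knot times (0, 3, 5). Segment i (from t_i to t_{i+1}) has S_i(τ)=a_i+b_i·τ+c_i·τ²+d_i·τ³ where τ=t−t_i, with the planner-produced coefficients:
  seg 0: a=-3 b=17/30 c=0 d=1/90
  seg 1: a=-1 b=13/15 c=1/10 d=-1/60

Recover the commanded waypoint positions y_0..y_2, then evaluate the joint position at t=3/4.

y_0 = S_0(0) = a_0 = -3
y_1 = S_1(0) = a_1 = -1
y_2 = S_1(2) = 1
t_q=3/4 is in segment 0 (τ=3/4); S_0(τ)=-329/128

y_0=-3 y_1=-1 y_2=1
S(3/4) = -329/128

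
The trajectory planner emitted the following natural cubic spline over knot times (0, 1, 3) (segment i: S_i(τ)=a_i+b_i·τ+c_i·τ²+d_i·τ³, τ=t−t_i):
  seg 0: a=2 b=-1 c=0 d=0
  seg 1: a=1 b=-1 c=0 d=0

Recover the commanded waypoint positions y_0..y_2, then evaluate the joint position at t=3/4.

y_0=2 y_1=1 y_2=-1
S(3/4) = 5/4

y_0 = S_0(0) = a_0 = 2
y_1 = S_1(0) = a_1 = 1
y_2 = S_1(2) = -1
t_q=3/4 is in segment 0 (τ=3/4); S_0(τ)=5/4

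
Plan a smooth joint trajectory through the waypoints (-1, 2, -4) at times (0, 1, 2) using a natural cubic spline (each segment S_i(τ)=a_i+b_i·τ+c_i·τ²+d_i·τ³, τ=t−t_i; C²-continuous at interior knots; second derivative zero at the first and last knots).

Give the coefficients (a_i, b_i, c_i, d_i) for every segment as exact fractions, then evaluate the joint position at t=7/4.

  seg 0: a=-1 b=21/4 c=0 d=-9/4
  seg 1: a=2 b=-3/2 c=-27/4 d=9/4
S(7/4) = -505/256

Δ: Δ0=3, Δ1=-6
row 1: diag=4, rhs=-54; c'=1/4, d'=-27/2
back: M1=-27/2
M: M0=0, M1=-27/2, M2=0
seg 0: a=-1, c=M0/2=0, d=(M1−M0)/(6·1)=-9/4, b=Δ0−h0·(2M0+M1)/6=21/4
seg 1: a=2, c=M1/2=-27/4, d=(M2−M1)/(6·1)=9/4, b=Δ1−h1·(2M1+M2)/6=-3/2
t_q=7/4 → seg 1, τ=3/4; S=2+-3/2·τ+-27/4·τ²+9/4·τ³=-505/256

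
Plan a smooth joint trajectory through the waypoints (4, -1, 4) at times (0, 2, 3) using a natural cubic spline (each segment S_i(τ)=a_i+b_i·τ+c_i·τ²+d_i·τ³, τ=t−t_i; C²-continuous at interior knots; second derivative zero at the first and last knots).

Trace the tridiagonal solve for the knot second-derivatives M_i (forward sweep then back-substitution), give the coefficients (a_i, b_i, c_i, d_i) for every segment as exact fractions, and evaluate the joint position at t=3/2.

  seg 0: a=4 b=-5 c=0 d=5/8
  seg 1: a=-1 b=5/2 c=15/4 d=-5/4
S(3/2) = -89/64

Δ: Δ0=-5/2, Δ1=5
row 1: diag=6, rhs=45; c'=1/6, d'=15/2
back: M1=15/2
M: M0=0, M1=15/2, M2=0
seg 0: a=4, c=M0/2=0, d=(M1−M0)/(6·2)=5/8, b=Δ0−h0·(2M0+M1)/6=-5
seg 1: a=-1, c=M1/2=15/4, d=(M2−M1)/(6·1)=-5/4, b=Δ1−h1·(2M1+M2)/6=5/2
t_q=3/2 → seg 0, τ=3/2; S=4+-5·τ+0·τ²+5/8·τ³=-89/64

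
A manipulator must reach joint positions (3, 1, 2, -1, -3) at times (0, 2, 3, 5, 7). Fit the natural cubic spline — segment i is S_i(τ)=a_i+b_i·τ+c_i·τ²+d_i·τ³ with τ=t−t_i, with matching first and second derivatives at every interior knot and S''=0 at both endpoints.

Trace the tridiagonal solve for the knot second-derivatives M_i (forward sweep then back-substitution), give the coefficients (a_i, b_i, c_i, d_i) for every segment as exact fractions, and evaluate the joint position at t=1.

Δ: Δ0=-1, Δ1=1, Δ2=-3/2, Δ3=-1
row 1: diag=6, rhs=12; c'=1/6, d'=2
row 2: denom=6−1·1/6=35/6; d'=(-15−1·2)/(35/6)=-102/35
row 3: denom=8−2·12/35=256/35; d'=(3−2·-102/35)/(256/35)=309/256
back: M3=309/256
back: M2=-102/35−12/35·309/256=-213/64
back: M1=2−1/6·-213/64=327/128
M: M0=0, M1=327/128, M2=-213/64, M3=309/256, M4=0
seg 0: a=3, c=M0/2=0, d=(M1−M0)/(6·2)=109/512, b=Δ0−h0·(2M0+M1)/6=-237/128
seg 1: a=1, c=M1/2=327/256, d=(M2−M1)/(6·1)=-251/256, b=Δ1−h1·(2M1+M2)/6=45/64
seg 2: a=2, c=M2/2=-213/128, d=(M3−M2)/(6·2)=387/1024, b=Δ2−h2·(2M2+M3)/6=81/256
seg 3: a=-1, c=M3/2=309/512, d=(M4−M3)/(6·2)=-103/1024, b=Δ3−h3·(2M3+M4)/6=-231/128
t_q=1 → seg 0, τ=1; S=3+-237/128·τ+0·τ²+109/512·τ³=697/512

  seg 0: a=3 b=-237/128 c=0 d=109/512
  seg 1: a=1 b=45/64 c=327/256 d=-251/256
  seg 2: a=2 b=81/256 c=-213/128 d=387/1024
  seg 3: a=-1 b=-231/128 c=309/512 d=-103/1024
S(1) = 697/512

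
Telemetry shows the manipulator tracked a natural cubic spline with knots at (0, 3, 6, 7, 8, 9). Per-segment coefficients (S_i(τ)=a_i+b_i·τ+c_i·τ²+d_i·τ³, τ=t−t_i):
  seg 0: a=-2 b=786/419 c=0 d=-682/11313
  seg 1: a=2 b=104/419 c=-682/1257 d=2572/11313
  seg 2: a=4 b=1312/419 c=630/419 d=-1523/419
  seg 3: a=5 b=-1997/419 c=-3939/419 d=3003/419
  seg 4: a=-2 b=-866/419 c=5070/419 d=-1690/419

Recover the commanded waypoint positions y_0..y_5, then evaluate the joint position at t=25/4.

y_0=-2 y_1=2 y_2=4 y_3=5 y_4=-2 y_5=4
S(25/4) = 129253/26816

y_0 = S_0(0) = a_0 = -2
y_1 = S_1(0) = a_1 = 2
y_2 = S_2(0) = a_2 = 4
y_3 = S_3(0) = a_3 = 5
y_4 = S_4(0) = a_4 = -2
y_5 = S_4(1) = 4
t_q=25/4 is in segment 2 (τ=1/4); S_2(τ)=129253/26816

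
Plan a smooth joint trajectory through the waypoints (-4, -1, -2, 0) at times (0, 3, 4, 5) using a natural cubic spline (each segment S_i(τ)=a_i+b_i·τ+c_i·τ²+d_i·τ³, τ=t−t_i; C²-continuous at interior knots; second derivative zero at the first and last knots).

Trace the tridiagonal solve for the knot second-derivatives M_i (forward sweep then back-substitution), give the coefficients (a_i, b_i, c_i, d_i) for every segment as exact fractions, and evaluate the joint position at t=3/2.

  seg 0: a=-4 b=64/31 c=0 d=-11/93
  seg 1: a=-1 b=-35/31 c=-33/31 d=37/31
  seg 2: a=-2 b=10/31 c=78/31 d=-26/31
S(3/2) = -323/248

Δ: Δ0=1, Δ1=-1, Δ2=2
row 1: diag=8, rhs=-12; c'=1/8, d'=-3/2
row 2: denom=4−1·1/8=31/8; d'=(18−1·-3/2)/(31/8)=156/31
back: M2=156/31
back: M1=-3/2−1/8·156/31=-66/31
M: M0=0, M1=-66/31, M2=156/31, M3=0
seg 0: a=-4, c=M0/2=0, d=(M1−M0)/(6·3)=-11/93, b=Δ0−h0·(2M0+M1)/6=64/31
seg 1: a=-1, c=M1/2=-33/31, d=(M2−M1)/(6·1)=37/31, b=Δ1−h1·(2M1+M2)/6=-35/31
seg 2: a=-2, c=M2/2=78/31, d=(M3−M2)/(6·1)=-26/31, b=Δ2−h2·(2M2+M3)/6=10/31
t_q=3/2 → seg 0, τ=3/2; S=-4+64/31·τ+0·τ²+-11/93·τ³=-323/248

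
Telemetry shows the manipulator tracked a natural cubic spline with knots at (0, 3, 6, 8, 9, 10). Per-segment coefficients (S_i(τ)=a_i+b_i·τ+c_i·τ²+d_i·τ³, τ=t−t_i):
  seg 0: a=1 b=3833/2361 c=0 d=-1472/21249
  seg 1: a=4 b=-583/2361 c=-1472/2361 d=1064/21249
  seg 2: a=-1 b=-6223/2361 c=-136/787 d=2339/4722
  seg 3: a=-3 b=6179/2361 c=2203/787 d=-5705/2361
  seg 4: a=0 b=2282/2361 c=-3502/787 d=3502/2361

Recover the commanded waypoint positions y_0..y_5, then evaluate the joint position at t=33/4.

y_0 = S_0(0) = a_0 = 1
y_1 = S_1(0) = a_1 = 4
y_2 = S_2(0) = a_2 = -1
y_3 = S_3(0) = a_3 = -3
y_4 = S_4(0) = a_4 = 0
y_5 = S_4(1) = -2
t_q=33/4 is in segment 3 (τ=1/4); S_3(τ)=-111239/50368

y_0=1 y_1=4 y_2=-1 y_3=-3 y_4=0 y_5=-2
S(33/4) = -111239/50368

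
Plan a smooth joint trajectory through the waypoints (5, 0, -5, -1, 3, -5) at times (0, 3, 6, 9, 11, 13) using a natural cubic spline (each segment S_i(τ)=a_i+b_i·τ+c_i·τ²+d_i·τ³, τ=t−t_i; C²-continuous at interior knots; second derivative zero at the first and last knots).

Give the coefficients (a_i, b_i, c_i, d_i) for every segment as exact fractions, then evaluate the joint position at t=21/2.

Δ: Δ0=-5/3, Δ1=-5/3, Δ2=4/3, Δ3=2, Δ4=-4
row 1: diag=12, rhs=0; c'=1/4, d'=0
row 2: denom=12−3·1/4=45/4; d'=(18−3·0)/(45/4)=8/5
row 3: denom=10−3·4/15=46/5; d'=(4−3·8/5)/(46/5)=-2/23
row 4: denom=8−2·5/23=174/23; d'=(-36−2·-2/23)/(174/23)=-412/87
back: M4=-412/87
back: M3=-2/23−5/23·-412/87=82/87
back: M2=8/5−4/15·82/87=352/261
back: M1=0−1/4·352/261=-88/261
M: M0=0, M1=-88/261, M2=352/261, M3=82/87, M4=-412/87, M5=0
seg 0: a=5, c=M0/2=0, d=(M1−M0)/(6·3)=-44/2349, b=Δ0−h0·(2M0+M1)/6=-391/261
seg 1: a=0, c=M1/2=-44/261, d=(M2−M1)/(6·3)=220/2349, b=Δ1−h1·(2M1+M2)/6=-523/261
seg 2: a=-5, c=M2/2=176/261, d=(M3−M2)/(6·3)=-53/2349, b=Δ2−h2·(2M2+M3)/6=-127/261
seg 3: a=-1, c=M3/2=41/87, d=(M4−M3)/(6·2)=-247/522, b=Δ3−h3·(2M3+M4)/6=770/261
seg 4: a=3, c=M4/2=-206/87, d=(M5−M4)/(6·2)=103/261, b=Δ4−h4·(2M4+M5)/6=-220/261
t_q=21/2 → seg 3, τ=3/2; S=-1+770/261·τ+41/87·τ²+-247/522·τ³=4021/1392

  seg 0: a=5 b=-391/261 c=0 d=-44/2349
  seg 1: a=0 b=-523/261 c=-44/261 d=220/2349
  seg 2: a=-5 b=-127/261 c=176/261 d=-53/2349
  seg 3: a=-1 b=770/261 c=41/87 d=-247/522
  seg 4: a=3 b=-220/261 c=-206/87 d=103/261
S(21/2) = 4021/1392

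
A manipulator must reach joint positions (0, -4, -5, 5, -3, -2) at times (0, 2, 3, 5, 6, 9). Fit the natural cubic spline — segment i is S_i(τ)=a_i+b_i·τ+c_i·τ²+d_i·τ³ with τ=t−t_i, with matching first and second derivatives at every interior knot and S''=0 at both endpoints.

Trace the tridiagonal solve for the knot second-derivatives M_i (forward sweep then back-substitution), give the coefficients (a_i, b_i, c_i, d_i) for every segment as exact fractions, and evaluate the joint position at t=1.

  seg 0: a=0 b=-7178/4359 c=0 d=-385/4359
  seg 1: a=-4 b=-11798/4359 c=-770/1453 d=9749/4359
  seg 2: a=-5 b=12829/4359 c=8979/1453 d=-11227/4359
  seg 3: a=5 b=-14147/4359 c=-13475/1453 d=19700/4359
  seg 4: a=-3 b=-35897/4359 c=6225/1453 d=-2075/4359
S(1) = -2521/1453

Δ: Δ0=-2, Δ1=-1, Δ2=5, Δ3=-8, Δ4=1/3
row 1: diag=6, rhs=6; c'=1/6, d'=1
row 2: denom=6−1·1/6=35/6; d'=(36−1·1)/(35/6)=6
row 3: denom=6−2·12/35=186/35; d'=(-78−2·6)/(186/35)=-525/31
row 4: denom=8−1·35/186=1453/186; d'=(50−1·-525/31)/(1453/186)=12450/1453
back: M4=12450/1453
back: M3=-525/31−35/186·12450/1453=-26950/1453
back: M2=6−12/35·-26950/1453=17958/1453
back: M1=1−1/6·17958/1453=-1540/1453
M: M0=0, M1=-1540/1453, M2=17958/1453, M3=-26950/1453, M4=12450/1453, M5=0
seg 0: a=0, c=M0/2=0, d=(M1−M0)/(6·2)=-385/4359, b=Δ0−h0·(2M0+M1)/6=-7178/4359
seg 1: a=-4, c=M1/2=-770/1453, d=(M2−M1)/(6·1)=9749/4359, b=Δ1−h1·(2M1+M2)/6=-11798/4359
seg 2: a=-5, c=M2/2=8979/1453, d=(M3−M2)/(6·2)=-11227/4359, b=Δ2−h2·(2M2+M3)/6=12829/4359
seg 3: a=5, c=M3/2=-13475/1453, d=(M4−M3)/(6·1)=19700/4359, b=Δ3−h3·(2M3+M4)/6=-14147/4359
seg 4: a=-3, c=M4/2=6225/1453, d=(M5−M4)/(6·3)=-2075/4359, b=Δ4−h4·(2M4+M5)/6=-35897/4359
t_q=1 → seg 0, τ=1; S=0+-7178/4359·τ+0·τ²+-385/4359·τ³=-2521/1453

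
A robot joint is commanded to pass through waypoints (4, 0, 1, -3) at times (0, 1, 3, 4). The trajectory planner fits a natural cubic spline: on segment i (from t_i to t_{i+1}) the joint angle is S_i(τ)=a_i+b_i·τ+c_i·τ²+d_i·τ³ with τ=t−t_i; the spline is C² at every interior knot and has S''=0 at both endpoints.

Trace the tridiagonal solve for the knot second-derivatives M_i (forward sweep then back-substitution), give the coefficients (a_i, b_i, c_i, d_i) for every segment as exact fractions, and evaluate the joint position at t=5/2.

  seg 0: a=4 b=-41/8 c=0 d=9/8
  seg 1: a=0 b=-7/4 c=27/8 d=-9/8
  seg 2: a=1 b=-7/4 c=-27/8 d=9/8
S(5/2) = 75/64

Δ: Δ0=-4, Δ1=1/2, Δ2=-4
row 1: diag=6, rhs=27; c'=1/3, d'=9/2
row 2: denom=6−2·1/3=16/3; d'=(-27−2·9/2)/(16/3)=-27/4
back: M2=-27/4
back: M1=9/2−1/3·-27/4=27/4
M: M0=0, M1=27/4, M2=-27/4, M3=0
seg 0: a=4, c=M0/2=0, d=(M1−M0)/(6·1)=9/8, b=Δ0−h0·(2M0+M1)/6=-41/8
seg 1: a=0, c=M1/2=27/8, d=(M2−M1)/(6·2)=-9/8, b=Δ1−h1·(2M1+M2)/6=-7/4
seg 2: a=1, c=M2/2=-27/8, d=(M3−M2)/(6·1)=9/8, b=Δ2−h2·(2M2+M3)/6=-7/4
t_q=5/2 → seg 1, τ=3/2; S=0+-7/4·τ+27/8·τ²+-9/8·τ³=75/64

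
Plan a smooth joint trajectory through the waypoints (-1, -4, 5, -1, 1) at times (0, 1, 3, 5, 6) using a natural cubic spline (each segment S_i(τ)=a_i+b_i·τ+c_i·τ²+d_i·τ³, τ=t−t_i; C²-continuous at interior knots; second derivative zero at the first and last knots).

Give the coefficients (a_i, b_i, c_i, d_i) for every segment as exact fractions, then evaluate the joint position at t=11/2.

Δ: Δ0=-3, Δ1=9/2, Δ2=-3, Δ3=2
row 1: diag=6, rhs=45; c'=1/3, d'=15/2
row 2: denom=8−2·1/3=22/3; d'=(-45−2·15/2)/(22/3)=-90/11
row 3: denom=6−2·3/11=60/11; d'=(30−2·-90/11)/(60/11)=17/2
back: M3=17/2
back: M2=-90/11−3/11·17/2=-21/2
back: M1=15/2−1/3·-21/2=11
M: M0=0, M1=11, M2=-21/2, M3=17/2, M4=0
seg 0: a=-1, c=M0/2=0, d=(M1−M0)/(6·1)=11/6, b=Δ0−h0·(2M0+M1)/6=-29/6
seg 1: a=-4, c=M1/2=11/2, d=(M2−M1)/(6·2)=-43/24, b=Δ1−h1·(2M1+M2)/6=2/3
seg 2: a=5, c=M2/2=-21/4, d=(M3−M2)/(6·2)=19/12, b=Δ2−h2·(2M2+M3)/6=7/6
seg 3: a=-1, c=M3/2=17/4, d=(M4−M3)/(6·1)=-17/12, b=Δ3−h3·(2M3+M4)/6=-5/6
t_q=11/2 → seg 3, τ=1/2; S=-1+-5/6·τ+17/4·τ²+-17/12·τ³=-17/32

  seg 0: a=-1 b=-29/6 c=0 d=11/6
  seg 1: a=-4 b=2/3 c=11/2 d=-43/24
  seg 2: a=5 b=7/6 c=-21/4 d=19/12
  seg 3: a=-1 b=-5/6 c=17/4 d=-17/12
S(11/2) = -17/32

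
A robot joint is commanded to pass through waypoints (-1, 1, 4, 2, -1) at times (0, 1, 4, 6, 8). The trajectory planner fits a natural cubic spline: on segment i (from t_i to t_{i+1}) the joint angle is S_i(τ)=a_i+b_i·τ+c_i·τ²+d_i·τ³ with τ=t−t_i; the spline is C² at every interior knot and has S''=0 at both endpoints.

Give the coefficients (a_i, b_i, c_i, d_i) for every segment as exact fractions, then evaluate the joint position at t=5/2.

  seg 0: a=-1 b=1103/536 c=0 d=-31/536
  seg 1: a=1 b=505/268 c=-93/536 d=-65/1608
  seg 2: a=4 b=-133/536 c=-36/67 d=173/2144
  seg 3: a=2 b=-383/268 c=-57/1072 d=19/2144
S(5/2) = 14149/4288

Δ: Δ0=2, Δ1=1, Δ2=-1, Δ3=-3/2
row 1: diag=8, rhs=-6; c'=3/8, d'=-3/4
row 2: denom=10−3·3/8=71/8; d'=(-12−3·-3/4)/(71/8)=-78/71
row 3: denom=8−2·16/71=536/71; d'=(-3−2·-78/71)/(536/71)=-57/536
back: M3=-57/536
back: M2=-78/71−16/71·-57/536=-72/67
back: M1=-3/4−3/8·-72/67=-93/268
M: M0=0, M1=-93/268, M2=-72/67, M3=-57/536, M4=0
seg 0: a=-1, c=M0/2=0, d=(M1−M0)/(6·1)=-31/536, b=Δ0−h0·(2M0+M1)/6=1103/536
seg 1: a=1, c=M1/2=-93/536, d=(M2−M1)/(6·3)=-65/1608, b=Δ1−h1·(2M1+M2)/6=505/268
seg 2: a=4, c=M2/2=-36/67, d=(M3−M2)/(6·2)=173/2144, b=Δ2−h2·(2M2+M3)/6=-133/536
seg 3: a=2, c=M3/2=-57/1072, d=(M4−M3)/(6·2)=19/2144, b=Δ3−h3·(2M3+M4)/6=-383/268
t_q=5/2 → seg 1, τ=3/2; S=1+505/268·τ+-93/536·τ²+-65/1608·τ³=14149/4288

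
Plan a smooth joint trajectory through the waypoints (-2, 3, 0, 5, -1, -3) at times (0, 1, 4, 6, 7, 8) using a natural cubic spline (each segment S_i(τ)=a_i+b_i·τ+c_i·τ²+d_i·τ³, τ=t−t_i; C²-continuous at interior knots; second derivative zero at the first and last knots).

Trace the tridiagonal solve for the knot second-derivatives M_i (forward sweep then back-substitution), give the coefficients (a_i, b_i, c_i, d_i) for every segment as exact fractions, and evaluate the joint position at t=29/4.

Δ: Δ0=5, Δ1=-1, Δ2=5/2, Δ3=-6, Δ4=-2
row 1: diag=8, rhs=-36; c'=3/8, d'=-9/2
row 2: denom=10−3·3/8=71/8; d'=(21−3·-9/2)/(71/8)=276/71
row 3: denom=6−2·16/71=394/71; d'=(-51−2·276/71)/(394/71)=-4173/394
row 4: denom=4−1·71/394=1505/394; d'=(24−1·-4173/394)/(1505/394)=1947/215
back: M4=1947/215
back: M3=-4173/394−71/394·1947/215=-2628/215
back: M2=276/71−16/71·-2628/215=1428/215
back: M1=-9/2−3/8·1428/215=-1503/215
M: M0=0, M1=-1503/215, M2=1428/215, M3=-2628/215, M4=1947/215, M5=0
seg 0: a=-2, c=M0/2=0, d=(M1−M0)/(6·1)=-501/430, b=Δ0−h0·(2M0+M1)/6=2651/430
seg 1: a=3, c=M1/2=-1503/430, d=(M2−M1)/(6·3)=977/1290, b=Δ1−h1·(2M1+M2)/6=574/215
seg 2: a=0, c=M2/2=714/215, d=(M3−M2)/(6·2)=-338/215, b=Δ2−h2·(2M2+M3)/6=923/430
seg 3: a=5, c=M3/2=-1314/215, d=(M4−M3)/(6·1)=305/86, b=Δ3−h3·(2M3+M4)/6=-1477/430
seg 4: a=-1, c=M4/2=1947/430, d=(M5−M4)/(6·1)=-649/430, b=Δ4−h4·(2M4+M5)/6=-1079/215
t_q=29/4 → seg 4, τ=1/4; S=-1+-1079/215·τ+1947/430·τ²+-649/430·τ³=-54909/27520

  seg 0: a=-2 b=2651/430 c=0 d=-501/430
  seg 1: a=3 b=574/215 c=-1503/430 d=977/1290
  seg 2: a=0 b=923/430 c=714/215 d=-338/215
  seg 3: a=5 b=-1477/430 c=-1314/215 d=305/86
  seg 4: a=-1 b=-1079/215 c=1947/430 d=-649/430
S(29/4) = -54909/27520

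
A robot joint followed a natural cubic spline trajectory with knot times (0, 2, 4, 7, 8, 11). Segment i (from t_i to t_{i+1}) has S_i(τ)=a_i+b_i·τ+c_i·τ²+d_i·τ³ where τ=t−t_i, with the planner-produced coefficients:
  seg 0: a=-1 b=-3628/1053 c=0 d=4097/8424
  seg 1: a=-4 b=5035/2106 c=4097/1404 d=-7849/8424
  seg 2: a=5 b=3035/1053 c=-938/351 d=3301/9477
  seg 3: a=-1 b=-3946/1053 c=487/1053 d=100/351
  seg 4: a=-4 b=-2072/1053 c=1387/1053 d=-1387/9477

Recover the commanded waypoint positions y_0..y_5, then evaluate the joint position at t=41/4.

y_0 = S_0(0) = a_0 = -1
y_1 = S_1(0) = a_1 = -4
y_2 = S_2(0) = a_2 = 5
y_3 = S_3(0) = a_3 = -1
y_4 = S_4(0) = a_4 = -4
y_5 = S_4(3) = -2
t_q=41/4 is in segment 4 (τ=9/4); S_4(τ)=-25655/7488

y_0=-1 y_1=-4 y_2=5 y_3=-1 y_4=-4 y_5=-2
S(41/4) = -25655/7488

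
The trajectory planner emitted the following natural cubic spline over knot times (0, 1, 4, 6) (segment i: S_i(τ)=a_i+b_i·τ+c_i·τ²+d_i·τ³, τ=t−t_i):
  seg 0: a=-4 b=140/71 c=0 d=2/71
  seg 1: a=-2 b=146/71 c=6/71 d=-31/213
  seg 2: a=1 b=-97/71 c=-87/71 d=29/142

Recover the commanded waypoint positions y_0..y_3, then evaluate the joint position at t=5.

y_0 = S_0(0) = a_0 = -4
y_1 = S_1(0) = a_1 = -2
y_2 = S_2(0) = a_2 = 1
y_3 = S_2(2) = -5
t_q=5 is in segment 2 (τ=1); S_2(τ)=-197/142

y_0=-4 y_1=-2 y_2=1 y_3=-5
S(5) = -197/142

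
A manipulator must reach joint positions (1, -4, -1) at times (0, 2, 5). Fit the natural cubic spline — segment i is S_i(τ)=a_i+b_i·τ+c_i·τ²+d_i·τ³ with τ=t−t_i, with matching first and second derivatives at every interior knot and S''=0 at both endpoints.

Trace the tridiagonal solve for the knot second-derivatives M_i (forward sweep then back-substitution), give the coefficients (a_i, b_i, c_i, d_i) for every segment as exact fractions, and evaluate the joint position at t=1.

Δ: Δ0=-5/2, Δ1=1
row 1: diag=10, rhs=21; c'=3/10, d'=21/10
back: M1=21/10
M: M0=0, M1=21/10, M2=0
seg 0: a=1, c=M0/2=0, d=(M1−M0)/(6·2)=7/40, b=Δ0−h0·(2M0+M1)/6=-16/5
seg 1: a=-4, c=M1/2=21/20, d=(M2−M1)/(6·3)=-7/60, b=Δ1−h1·(2M1+M2)/6=-11/10
t_q=1 → seg 0, τ=1; S=1+-16/5·τ+0·τ²+7/40·τ³=-81/40

  seg 0: a=1 b=-16/5 c=0 d=7/40
  seg 1: a=-4 b=-11/10 c=21/20 d=-7/60
S(1) = -81/40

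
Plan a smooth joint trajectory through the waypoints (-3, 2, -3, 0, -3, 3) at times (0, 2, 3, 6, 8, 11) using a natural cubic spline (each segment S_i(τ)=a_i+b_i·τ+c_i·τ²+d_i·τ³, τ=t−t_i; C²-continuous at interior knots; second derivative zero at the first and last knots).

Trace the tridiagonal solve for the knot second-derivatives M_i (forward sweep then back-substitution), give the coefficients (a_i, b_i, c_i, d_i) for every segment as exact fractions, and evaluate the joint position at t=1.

  seg 0: a=-3 b=1787/331 c=0 d=-1919/2648
  seg 1: a=2 b=-2183/662 c=-5757/1324 d=3503/1324
  seg 2: a=-3 b=-5371/1324 c=1188/331 d=-7561/11916
  seg 3: a=0 b=229/662 c=-2809/1324 d=1587/2648
  seg 4: a=-3 b=-314/331 c=488/331 d=-488/2979
S(1) = 4433/2648

Δ: Δ0=5/2, Δ1=-5, Δ2=1, Δ3=-3/2, Δ4=2
row 1: diag=6, rhs=-45; c'=1/6, d'=-15/2
row 2: denom=8−1·1/6=47/6; d'=(36−1·-15/2)/(47/6)=261/47
row 3: denom=10−3·18/47=416/47; d'=(-15−3·261/47)/(416/47)=-93/26
row 4: denom=10−2·47/208=993/104; d'=(21−2·-93/26)/(993/104)=976/331
back: M4=976/331
back: M3=-93/26−47/208·976/331=-2809/662
back: M2=261/47−18/47·-2809/662=2376/331
back: M1=-15/2−1/6·2376/331=-5757/662
M: M0=0, M1=-5757/662, M2=2376/331, M3=-2809/662, M4=976/331, M5=0
seg 0: a=-3, c=M0/2=0, d=(M1−M0)/(6·2)=-1919/2648, b=Δ0−h0·(2M0+M1)/6=1787/331
seg 1: a=2, c=M1/2=-5757/1324, d=(M2−M1)/(6·1)=3503/1324, b=Δ1−h1·(2M1+M2)/6=-2183/662
seg 2: a=-3, c=M2/2=1188/331, d=(M3−M2)/(6·3)=-7561/11916, b=Δ2−h2·(2M2+M3)/6=-5371/1324
seg 3: a=0, c=M3/2=-2809/1324, d=(M4−M3)/(6·2)=1587/2648, b=Δ3−h3·(2M3+M4)/6=229/662
seg 4: a=-3, c=M4/2=488/331, d=(M5−M4)/(6·3)=-488/2979, b=Δ4−h4·(2M4+M5)/6=-314/331
t_q=1 → seg 0, τ=1; S=-3+1787/331·τ+0·τ²+-1919/2648·τ³=4433/2648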